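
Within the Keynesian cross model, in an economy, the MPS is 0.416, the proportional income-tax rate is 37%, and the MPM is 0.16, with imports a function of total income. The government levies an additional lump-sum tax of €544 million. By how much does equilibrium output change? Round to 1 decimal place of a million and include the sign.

−€401.1 million

MPC = 1 − MPS = 1 − 0.416 = 0.584.
A lump-sum tax change of +€544 million shifts disposable income by −€544 million; first-round consumption changes by −c × ΔT = −0.584 × (+€544 million) = −€317.696 million.
Expenditure multiplier = 1/(1 − c(1−t) + m) = 1/(1 − 0.584×0.63 + 0.16) = 1/0.79208 ≈ 1.262.
The tax multiplier is −c × k ≈ −0.737, so ΔY = k × (−c·ΔT) = (−€317.696 million) / 0.79208 ≈ −€401.1 million.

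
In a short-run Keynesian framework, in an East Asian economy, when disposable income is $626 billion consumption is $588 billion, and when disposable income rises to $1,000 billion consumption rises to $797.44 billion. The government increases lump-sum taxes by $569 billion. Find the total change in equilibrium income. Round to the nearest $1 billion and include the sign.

−$724 billion

MPC = ΔC/ΔYd = (797.44 − 588)/(1,000 − 626) = 209.44/374 = 0.56.
A lump-sum tax change of +$569 billion shifts disposable income by −$569 billion; first-round consumption changes by −c × ΔT = −0.56 × (+$569 billion) = −$318.64 billion.
Expenditure multiplier = 1/(1 − MPC) = 1/(1 − 0.56) = 1/0.44 ≈ 2.273.
The tax multiplier is −c × k ≈ −1.273, so ΔY = k × (−c·ΔT) = (−$318.64 billion) / 0.44 ≈ −$724 billion.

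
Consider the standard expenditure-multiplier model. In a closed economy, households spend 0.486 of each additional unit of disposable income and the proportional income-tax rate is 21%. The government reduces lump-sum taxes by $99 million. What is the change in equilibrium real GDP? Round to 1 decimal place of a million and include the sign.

A lump-sum tax change of −$99 million shifts disposable income by +$99 million; first-round consumption changes by −c × ΔT = −0.486 × (−$99 million) = +$48.114 million.
Expenditure multiplier = 1/(1 − c(1−t)) = 1/(1 − 0.486×0.79) = 1/0.61606 ≈ 1.623.
The tax multiplier is −c × k ≈ −0.789, so ΔY = k × (−c·ΔT) = (+$48.114 million) / 0.61606 ≈ +$78.1 million.

+$78.1 million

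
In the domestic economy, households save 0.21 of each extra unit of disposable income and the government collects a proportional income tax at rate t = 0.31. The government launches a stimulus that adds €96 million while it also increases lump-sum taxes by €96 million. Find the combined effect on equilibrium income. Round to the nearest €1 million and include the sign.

MPC = 1 − MPS = 1 − 0.21 = 0.79.
Expenditure multiplier = 1/(1 − c(1−t)) = 1/(1 − 0.79×0.69) = 1/0.4549 ≈ 2.198.
ΔG contributes k·ΔG = (+€96 million) / 0.4549 ≈ +€211 million.
ΔT of +€96 million changes first-round spending by −c·ΔT = −€75.84 million, contributing k·(−c·ΔT) = (−€75.84 million) / 0.4549 ≈ −€166.7 million.
Net ΔY = k(ΔG − c·ΔT) = (+€20.16 million) / 0.4549 ≈ +€44 million.

+€44 million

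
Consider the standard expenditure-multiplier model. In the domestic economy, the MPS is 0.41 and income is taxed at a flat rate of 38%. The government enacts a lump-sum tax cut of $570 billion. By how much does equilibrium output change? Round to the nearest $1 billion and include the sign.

+$530 billion

MPC = 1 − MPS = 1 − 0.41 = 0.59.
A lump-sum tax change of −$570 billion shifts disposable income by +$570 billion; first-round consumption changes by −c × ΔT = −0.59 × (−$570 billion) = +$336.3 billion.
Expenditure multiplier = 1/(1 − c(1−t)) = 1/(1 − 0.59×0.62) = 1/0.6342 ≈ 1.577.
The tax multiplier is −c × k ≈ −0.93, so ΔY = k × (−c·ΔT) = (+$336.3 billion) / 0.6342 ≈ +$530 billion.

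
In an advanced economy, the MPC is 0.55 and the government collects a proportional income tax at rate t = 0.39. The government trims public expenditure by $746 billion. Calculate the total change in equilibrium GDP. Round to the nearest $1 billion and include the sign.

−$1,123 billion

Government-spending multiplier = 1/(1 − c(1−t)) = 1/(1 − 0.55×0.61) = 1/0.6645 ≈ 1.505.
ΔY = k × ΔG = (−$746 billion) / 0.6645 ≈ −$1,123 billion.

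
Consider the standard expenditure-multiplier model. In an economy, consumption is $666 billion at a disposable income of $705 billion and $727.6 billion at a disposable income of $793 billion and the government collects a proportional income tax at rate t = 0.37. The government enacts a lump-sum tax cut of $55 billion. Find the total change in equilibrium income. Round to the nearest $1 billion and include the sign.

+$69 billion

MPC = ΔC/ΔYd = (727.6 − 666)/(793 − 705) = 61.6/88 = 0.7.
A lump-sum tax change of −$55 billion shifts disposable income by +$55 billion; first-round consumption changes by −c × ΔT = −0.7 × (−$55 billion) = +$38.5 billion.
Expenditure multiplier = 1/(1 − c(1−t)) = 1/(1 − 0.7×0.63) = 1/0.559 ≈ 1.789.
The tax multiplier is −c × k ≈ −1.252, so ΔY = k × (−c·ΔT) = (+$38.5 billion) / 0.559 ≈ +$69 billion.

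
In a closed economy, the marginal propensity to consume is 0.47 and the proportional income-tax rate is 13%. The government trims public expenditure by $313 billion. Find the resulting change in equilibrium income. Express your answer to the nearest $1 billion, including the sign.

Spending multiplier = 1/(1 − c(1−t)) = 1/(1 − 0.47×0.87) = 1/0.5911 ≈ 1.692.
ΔY = k × ΔG = (−$313 billion) / 0.5911 ≈ −$530 billion.

−$530 billion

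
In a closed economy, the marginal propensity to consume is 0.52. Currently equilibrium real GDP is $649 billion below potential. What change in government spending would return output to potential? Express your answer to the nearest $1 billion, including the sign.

Spending multiplier = 1/(1 − MPC) = 1/(1 − 0.52) = 1/0.48 ≈ 2.083.
Need ΔY = +$649 billion, so ΔG = ΔY/k = (+$649 billion) × 0.48 ≈ +$312 billion.
The government should increase government spending by $312 billion.

+$312 billion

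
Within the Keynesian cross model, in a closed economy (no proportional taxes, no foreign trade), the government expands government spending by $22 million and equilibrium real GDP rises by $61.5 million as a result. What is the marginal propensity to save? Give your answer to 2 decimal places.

Implied spending multiplier k = ΔY/ΔG = 61.5/22 ≈ 2.7955.
Since k = 1/(1 − MPC), MPC = 1 − 1/k = 1 − ΔG/ΔY = 1 − 22/61.5 ≈ 0.64.
MPS = 1 − MPC = 0.36.

0.36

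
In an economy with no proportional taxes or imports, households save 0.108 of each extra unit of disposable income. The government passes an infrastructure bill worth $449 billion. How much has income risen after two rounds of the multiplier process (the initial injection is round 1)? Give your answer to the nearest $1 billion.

$850 billion

MPC = 1 − MPS = 1 − 0.108 = 0.892.
Round 1 adds ΔG = $449 billion; each later round is MPC = 0.892 times the previous.
After 2 rounds: 449 + 400.508 = ΔG·(1 − c^2)/(1 − c) = 449 × (1 − 0.795664)/0.108 ≈ $850 billion.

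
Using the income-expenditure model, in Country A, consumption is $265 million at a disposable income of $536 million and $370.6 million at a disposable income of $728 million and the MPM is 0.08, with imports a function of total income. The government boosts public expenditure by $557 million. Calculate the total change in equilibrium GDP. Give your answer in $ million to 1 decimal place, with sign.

+$1,050.9 million

MPC = ΔC/ΔYd = (370.6 − 265)/(728 − 536) = 105.6/192 = 0.55.
Spending multiplier = 1/(1 − c + m) = 1/(1 − 0.55 + 0.08) = 1/0.53 ≈ 1.887.
ΔY = k × ΔG = (+$557 million) / 0.53 ≈ +$1,050.9 million.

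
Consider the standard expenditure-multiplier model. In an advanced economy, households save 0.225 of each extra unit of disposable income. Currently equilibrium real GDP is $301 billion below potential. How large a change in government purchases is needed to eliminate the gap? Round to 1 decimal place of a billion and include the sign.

MPC = 1 − MPS = 1 − 0.225 = 0.775.
Spending multiplier = 1/(1 − MPC) = 1/(1 − 0.775) = 1/0.225 ≈ 4.444.
Need ΔY = +$301 billion, so ΔG = ΔY/k = (+$301 billion) × 0.225 ≈ +$67.7 billion.
The government should increase government purchases by $67.7 billion.

+$67.7 billion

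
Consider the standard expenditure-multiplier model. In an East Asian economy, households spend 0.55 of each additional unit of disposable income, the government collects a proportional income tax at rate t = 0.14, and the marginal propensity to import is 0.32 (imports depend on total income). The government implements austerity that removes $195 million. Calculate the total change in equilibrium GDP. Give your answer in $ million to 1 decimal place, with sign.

Expenditure multiplier = 1/(1 − c(1−t) + m) = 1/(1 − 0.55×0.86 + 0.32) = 1/0.847 ≈ 1.181.
ΔY = k × ΔG = (−$195 million) / 0.847 ≈ −$230.2 million.

−$230.2 million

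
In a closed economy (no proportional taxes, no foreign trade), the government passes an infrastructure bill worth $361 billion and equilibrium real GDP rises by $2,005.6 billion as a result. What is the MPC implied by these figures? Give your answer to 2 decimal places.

0.82

Implied spending multiplier k = ΔY/ΔG = 2,005.6/361 ≈ 5.5557.
Since k = 1/(1 − MPC), MPC = 1 − 1/k = 1 − ΔG/ΔY = 1 − 361/2,005.6 ≈ 0.82.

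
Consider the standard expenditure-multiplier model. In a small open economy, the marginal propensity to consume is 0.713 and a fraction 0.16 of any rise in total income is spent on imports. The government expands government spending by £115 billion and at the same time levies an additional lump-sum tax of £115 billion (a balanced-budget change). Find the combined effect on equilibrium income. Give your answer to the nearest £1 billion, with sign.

Expenditure multiplier = 1/(1 − c + m) = 1/(1 − 0.713 + 0.16) = 1/0.447 ≈ 2.237.
ΔG contributes k·ΔG = (+£115 billion) / 0.447 ≈ +£257.3 billion.
ΔT of +£115 billion changes first-round spending by −c·ΔT = −£81.995 billion, contributing k·(−c·ΔT) = (−£81.995 billion) / 0.447 ≈ −£183.4 billion.
Net ΔY = k(ΔG − c·ΔT) = (+£33.005 billion) / 0.447 ≈ +£74 billion.

+£74 billion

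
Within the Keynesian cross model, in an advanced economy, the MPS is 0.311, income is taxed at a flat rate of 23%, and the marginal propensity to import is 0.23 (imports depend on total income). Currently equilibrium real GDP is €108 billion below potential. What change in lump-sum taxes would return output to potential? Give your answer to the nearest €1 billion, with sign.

−€110 billion

MPC = 1 − MPS = 1 − 0.311 = 0.689.
Spending multiplier = 1/(1 − c(1−t) + m) = 1/(1 − 0.689×0.77 + 0.23) = 1/0.69947 ≈ 1.43.
Tax multiplier = −c·k = −0.689/0.69947 ≈ −0.985. Need ΔY = +€108 billion, so ΔT = ΔY/(−c·k) = −(+€108 billion) × 0.69947 / 0.689 ≈ −€110 billion.
The government should cut lump-sum taxes by €110 billion.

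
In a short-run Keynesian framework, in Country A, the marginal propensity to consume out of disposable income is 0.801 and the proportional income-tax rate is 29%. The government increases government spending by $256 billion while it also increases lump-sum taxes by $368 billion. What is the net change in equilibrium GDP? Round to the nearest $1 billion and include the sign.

Expenditure multiplier = 1/(1 − c(1−t)) = 1/(1 − 0.801×0.71) = 1/0.43129 ≈ 2.319.
ΔG contributes k·ΔG = (+$256 billion) / 0.43129 ≈ +$593.6 billion.
ΔT of +$368 billion changes first-round spending by −c·ΔT = −$294.768 billion, contributing k·(−c·ΔT) = (−$294.768 billion) / 0.43129 ≈ −$683.5 billion.
Net ΔY = k(ΔG − c·ΔT) = (−$38.768 billion) / 0.43129 ≈ −$90 billion.

−$90 billion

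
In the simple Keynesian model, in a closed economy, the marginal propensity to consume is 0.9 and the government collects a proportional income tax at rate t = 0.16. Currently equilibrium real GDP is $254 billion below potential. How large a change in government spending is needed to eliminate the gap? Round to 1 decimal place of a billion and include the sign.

+$62.0 billion

Spending multiplier = 1/(1 − c(1−t)) = 1/(1 − 0.9×0.84) = 1/0.244 ≈ 4.098.
Need ΔY = +$254 billion, so ΔG = ΔY/k = (+$254 billion) × 0.244 ≈ +$62 billion.
The government should increase government spending by $62 billion.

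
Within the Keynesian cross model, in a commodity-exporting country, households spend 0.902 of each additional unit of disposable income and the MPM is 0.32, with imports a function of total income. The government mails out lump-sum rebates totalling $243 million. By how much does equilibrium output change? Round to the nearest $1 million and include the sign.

A lump-sum tax change of −$243 million shifts disposable income by +$243 million; first-round consumption changes by −c × ΔT = −0.902 × (−$243 million) = +$219.186 million.
Expenditure multiplier = 1/(1 − c + m) = 1/(1 − 0.902 + 0.32) = 1/0.418 ≈ 2.392.
The tax multiplier is −c × k ≈ −2.158, so ΔY = k × (−c·ΔT) = (+$219.186 million) / 0.418 ≈ +$524 million.

+$524 million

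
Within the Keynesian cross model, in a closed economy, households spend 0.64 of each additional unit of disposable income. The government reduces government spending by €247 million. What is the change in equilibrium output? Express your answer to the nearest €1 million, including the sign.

−€686 million

Expenditure multiplier = 1/(1 − MPC) = 1/(1 − 0.64) = 1/0.36 ≈ 2.778.
ΔY = k × ΔG = (−€247 million) / 0.36 ≈ −€686 million.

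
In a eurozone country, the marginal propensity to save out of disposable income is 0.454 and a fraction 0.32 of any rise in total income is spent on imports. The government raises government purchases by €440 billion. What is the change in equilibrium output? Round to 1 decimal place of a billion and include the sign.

MPC = 1 − MPS = 1 − 0.454 = 0.546.
Expenditure multiplier = 1/(1 − c + m) = 1/(1 − 0.546 + 0.32) = 1/0.774 ≈ 1.292.
ΔY = k × ΔG = (+€440 billion) / 0.774 ≈ +€568.5 billion.

+€568.5 billion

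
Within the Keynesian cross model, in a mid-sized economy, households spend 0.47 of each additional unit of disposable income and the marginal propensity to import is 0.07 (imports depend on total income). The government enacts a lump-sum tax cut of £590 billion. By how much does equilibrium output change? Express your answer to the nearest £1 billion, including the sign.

+£462 billion

A lump-sum tax change of −£590 billion shifts disposable income by +£590 billion; first-round consumption changes by −c × ΔT = −0.47 × (−£590 billion) = +£277.3 billion.
Expenditure multiplier = 1/(1 − c + m) = 1/(1 − 0.47 + 0.07) = 1/0.6 ≈ 1.667.
The tax multiplier is −c × k ≈ −0.783, so ΔY = k × (−c·ΔT) = (+£277.3 billion) / 0.6 ≈ +£462 billion.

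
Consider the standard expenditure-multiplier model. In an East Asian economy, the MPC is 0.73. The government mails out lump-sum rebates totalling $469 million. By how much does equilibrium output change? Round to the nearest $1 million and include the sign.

+$1,268 million

A lump-sum tax change of −$469 million shifts disposable income by +$469 million; first-round consumption changes by −c × ΔT = −0.73 × (−$469 million) = +$342.37 million.
Expenditure multiplier = 1/(1 − MPC) = 1/(1 − 0.73) = 1/0.27 ≈ 3.704.
The tax multiplier is −c × k ≈ −2.704, so ΔY = k × (−c·ΔT) = (+$342.37 million) / 0.27 ≈ +$1,268 million.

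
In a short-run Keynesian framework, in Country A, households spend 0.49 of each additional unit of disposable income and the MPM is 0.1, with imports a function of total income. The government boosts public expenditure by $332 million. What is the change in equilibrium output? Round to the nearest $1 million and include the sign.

Expenditure multiplier = 1/(1 − c + m) = 1/(1 − 0.49 + 0.1) = 1/0.61 ≈ 1.639.
ΔY = k × ΔG = (+$332 million) / 0.61 ≈ +$544 million.

+$544 million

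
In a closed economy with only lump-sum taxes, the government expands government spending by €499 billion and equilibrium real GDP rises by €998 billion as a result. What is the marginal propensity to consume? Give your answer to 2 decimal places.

Implied spending multiplier k = ΔY/ΔG = 998/499 = 2.
Since k = 1/(1 − MPC), MPC = 1 − 1/k = 1 − ΔG/ΔY = 1 − 499/998 = 0.50.

0.50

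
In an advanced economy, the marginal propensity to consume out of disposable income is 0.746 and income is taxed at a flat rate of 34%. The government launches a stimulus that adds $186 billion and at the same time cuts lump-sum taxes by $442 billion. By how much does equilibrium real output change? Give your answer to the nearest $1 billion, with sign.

Expenditure multiplier = 1/(1 − c(1−t)) = 1/(1 − 0.746×0.66) = 1/0.50764 ≈ 1.97.
ΔG contributes k·ΔG = (+$186 billion) / 0.50764 ≈ +$366.4 billion.
ΔT of −$442 billion changes first-round spending by −c·ΔT = +$329.732 billion, contributing k·(−c·ΔT) = (+$329.732 billion) / 0.50764 ≈ +$649.5 billion.
Net ΔY = k(ΔG − c·ΔT) = (+$515.732 billion) / 0.50764 ≈ +$1,016 billion.

+$1,016 billion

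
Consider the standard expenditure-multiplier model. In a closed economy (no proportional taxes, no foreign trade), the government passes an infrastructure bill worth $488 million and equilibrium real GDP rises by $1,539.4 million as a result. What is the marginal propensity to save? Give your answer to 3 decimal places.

Implied spending multiplier k = ΔY/ΔG = 1,539.4/488 ≈ 3.1545.
Since k = 1/(1 − MPC), MPC = 1 − 1/k = 1 − ΔG/ΔY = 1 − 488/1,539.4 ≈ 0.683.
MPS = 1 − MPC = 0.317.

0.317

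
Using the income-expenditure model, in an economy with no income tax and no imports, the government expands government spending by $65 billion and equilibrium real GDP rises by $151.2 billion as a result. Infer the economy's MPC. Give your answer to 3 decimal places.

Implied spending multiplier k = ΔY/ΔG = 151.2/65 ≈ 2.3262.
Since k = 1/(1 − MPC), MPC = 1 − 1/k = 1 − ΔG/ΔY = 1 − 65/151.2 ≈ 0.570.

0.570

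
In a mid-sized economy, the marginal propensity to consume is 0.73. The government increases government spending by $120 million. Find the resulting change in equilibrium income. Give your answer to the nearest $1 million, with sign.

+$444 million

Expenditure multiplier = 1/(1 − MPC) = 1/(1 − 0.73) = 1/0.27 ≈ 3.704.
ΔY = k × ΔG = (+$120 million) / 0.27 ≈ +$444 million.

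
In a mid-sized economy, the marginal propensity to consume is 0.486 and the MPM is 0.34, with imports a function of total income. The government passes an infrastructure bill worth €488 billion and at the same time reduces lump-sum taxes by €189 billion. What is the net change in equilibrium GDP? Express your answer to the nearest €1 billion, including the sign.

+€679 billion

Expenditure multiplier = 1/(1 − c + m) = 1/(1 − 0.486 + 0.34) = 1/0.854 ≈ 1.171.
ΔG contributes k·ΔG = (+€488 billion) / 0.854 ≈ +€571.4 billion.
ΔT of −€189 billion changes first-round spending by −c·ΔT = +€91.854 billion, contributing k·(−c·ΔT) = (+€91.854 billion) / 0.854 ≈ +€107.6 billion.
Net ΔY = k(ΔG − c·ΔT) = (+€579.854 billion) / 0.854 ≈ +€679 billion.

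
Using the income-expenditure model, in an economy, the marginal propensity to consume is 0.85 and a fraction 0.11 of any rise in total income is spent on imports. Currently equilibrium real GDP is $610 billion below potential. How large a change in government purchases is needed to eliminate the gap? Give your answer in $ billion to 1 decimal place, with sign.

+$158.6 billion

Spending multiplier = 1/(1 − c + m) = 1/(1 − 0.85 + 0.11) = 1/0.26 ≈ 3.846.
Need ΔY = +$610 billion, so ΔG = ΔY/k = (+$610 billion) × 0.26 = +$158.6 billion.
The government should increase government purchases by $158.6 billion.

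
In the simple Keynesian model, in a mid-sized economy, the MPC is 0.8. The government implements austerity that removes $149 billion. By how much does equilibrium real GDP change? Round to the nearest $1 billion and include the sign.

Spending multiplier = 1/(1 − MPC) = 1/(1 − 0.8) = 1/0.2 = 5.
ΔY = k × ΔG = (−$149 billion) / 0.2 = −$745 billion.

−$745 billion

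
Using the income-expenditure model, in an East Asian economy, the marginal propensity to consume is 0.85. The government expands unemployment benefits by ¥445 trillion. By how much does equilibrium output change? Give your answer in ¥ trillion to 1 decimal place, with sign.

The transfer change shifts disposable income by +¥445 trillion, so first-round consumption changes by c·ΔTR = 0.85 × (+¥445 trillion) = +¥378.25 trillion.
Expenditure multiplier = 1/(1 − MPC) = 1/(1 − 0.85) = 1/0.15 ≈ 6.667.
The transfer multiplier is c × k ≈ 5.667, so ΔY = k × (c·ΔTR) = (+¥378.25 trillion) / 0.15 ≈ +¥2,521.7 trillion.

+¥2,521.7 trillion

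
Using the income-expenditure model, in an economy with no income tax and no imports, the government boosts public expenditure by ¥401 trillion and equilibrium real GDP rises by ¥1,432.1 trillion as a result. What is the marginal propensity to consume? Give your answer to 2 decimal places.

0.72

Implied spending multiplier k = ΔY/ΔG = 1,432.1/401 ≈ 3.5713.
Since k = 1/(1 − MPC), MPC = 1 − 1/k = 1 − ΔG/ΔY = 1 − 401/1,432.1 ≈ 0.72.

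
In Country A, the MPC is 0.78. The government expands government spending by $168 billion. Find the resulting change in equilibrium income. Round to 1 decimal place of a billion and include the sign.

Government-spending multiplier = 1/(1 − MPC) = 1/(1 − 0.78) = 1/0.22 ≈ 4.545.
ΔY = k × ΔG = (+$168 billion) / 0.22 ≈ +$763.6 billion.

+$763.6 billion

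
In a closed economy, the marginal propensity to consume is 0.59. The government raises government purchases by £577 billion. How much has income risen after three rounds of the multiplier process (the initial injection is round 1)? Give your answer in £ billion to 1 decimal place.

Round 1 adds ΔG = £577 billion; each later round is MPC = 0.59 times the previous.
After 3 rounds: 577 + 340.43 + 200.8537 = ΔG·(1 − c^3)/(1 − c) = 577 × (1 − 0.205379)/0.41 ≈ £1,118.3 billion.

£1,118.3 billion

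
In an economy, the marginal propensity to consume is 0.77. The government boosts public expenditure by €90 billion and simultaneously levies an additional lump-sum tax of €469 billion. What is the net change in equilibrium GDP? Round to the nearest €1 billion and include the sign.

−€1,179 billion

Expenditure multiplier = 1/(1 − MPC) = 1/(1 − 0.77) = 1/0.23 ≈ 4.348.
ΔG contributes k·ΔG = (+€90 billion) / 0.23 ≈ +€391.3 billion.
ΔT of +€469 billion changes first-round spending by −c·ΔT = −€361.13 billion, contributing k·(−c·ΔT) = (−€361.13 billion) / 0.23 ≈ −€1,570.1 billion.
Net ΔY = k(ΔG − c·ΔT) = (−€271.13 billion) / 0.23 ≈ −€1,179 billion.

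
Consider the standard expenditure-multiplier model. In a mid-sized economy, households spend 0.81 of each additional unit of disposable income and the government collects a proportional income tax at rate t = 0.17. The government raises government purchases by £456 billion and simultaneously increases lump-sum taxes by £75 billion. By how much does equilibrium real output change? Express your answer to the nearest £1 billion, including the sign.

+£1,206 billion

Expenditure multiplier = 1/(1 − c(1−t)) = 1/(1 − 0.81×0.83) = 1/0.3277 ≈ 3.052.
ΔG contributes k·ΔG = (+£456 billion) / 0.3277 ≈ +£1,391.5 billion.
ΔT of +£75 billion changes first-round spending by −c·ΔT = −£60.75 billion, contributing k·(−c·ΔT) = (−£60.75 billion) / 0.3277 ≈ −£185.4 billion.
Net ΔY = k(ΔG − c·ΔT) = (+£395.25 billion) / 0.3277 ≈ +£1,206 billion.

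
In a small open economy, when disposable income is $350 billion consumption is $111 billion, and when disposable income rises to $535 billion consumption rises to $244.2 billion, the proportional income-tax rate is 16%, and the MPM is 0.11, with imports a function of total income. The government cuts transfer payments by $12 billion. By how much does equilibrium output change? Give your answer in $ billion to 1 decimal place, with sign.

−$17.1 billion

MPC = ΔC/ΔYd = (244.2 − 111)/(535 − 350) = 133.2/185 = 0.72.
The transfer change shifts disposable income by −$12 billion, so first-round consumption changes by c·ΔTR = 0.72 × (−$12 billion) = −$8.64 billion.
Expenditure multiplier = 1/(1 − c(1−t) + m) = 1/(1 − 0.72×0.84 + 0.11) = 1/0.5052 ≈ 1.979.
The transfer multiplier is c × k ≈ 1.425, so ΔY = k × (c·ΔTR) = (−$8.64 billion) / 0.5052 ≈ −$17.1 billion.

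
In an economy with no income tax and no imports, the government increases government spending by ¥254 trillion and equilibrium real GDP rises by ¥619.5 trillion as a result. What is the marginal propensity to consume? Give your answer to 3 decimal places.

Implied spending multiplier k = ΔY/ΔG = 619.5/254 ≈ 2.439.
Since k = 1/(1 − MPC), MPC = 1 − 1/k = 1 − ΔG/ΔY = 1 − 254/619.5 ≈ 0.590.

0.590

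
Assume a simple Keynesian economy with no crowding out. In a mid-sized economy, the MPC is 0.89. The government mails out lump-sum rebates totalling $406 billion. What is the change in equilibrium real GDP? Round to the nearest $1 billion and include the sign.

+$3,285 billion

A lump-sum tax change of −$406 billion shifts disposable income by +$406 billion; first-round consumption changes by −c × ΔT = −0.89 × (−$406 billion) = +$361.34 billion.
Expenditure multiplier = 1/(1 − MPC) = 1/(1 − 0.89) = 1/0.11 ≈ 9.091.
The tax multiplier is −c × k ≈ −8.091, so ΔY = k × (−c·ΔT) = (+$361.34 billion) / 0.11 ≈ +$3,285 billion.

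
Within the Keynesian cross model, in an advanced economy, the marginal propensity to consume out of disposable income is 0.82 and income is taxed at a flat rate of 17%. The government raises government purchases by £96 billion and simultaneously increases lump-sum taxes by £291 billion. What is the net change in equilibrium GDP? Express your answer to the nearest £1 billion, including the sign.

−£447 billion

Expenditure multiplier = 1/(1 − c(1−t)) = 1/(1 − 0.82×0.83) = 1/0.3194 ≈ 3.131.
ΔG contributes k·ΔG = (+£96 billion) / 0.3194 ≈ +£300.6 billion.
ΔT of +£291 billion changes first-round spending by −c·ΔT = −£238.62 billion, contributing k·(−c·ΔT) = (−£238.62 billion) / 0.3194 ≈ −£747.1 billion.
Net ΔY = k(ΔG − c·ΔT) = (−£142.62 billion) / 0.3194 ≈ −£447 billion.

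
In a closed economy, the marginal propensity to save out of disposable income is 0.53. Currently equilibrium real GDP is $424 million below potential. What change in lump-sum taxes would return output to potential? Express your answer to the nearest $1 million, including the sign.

MPC = 1 − MPS = 1 − 0.53 = 0.47.
Spending multiplier = 1/(1 − MPC) = 1/(1 − 0.47) = 1/0.53 ≈ 1.887.
Tax multiplier = −c·k = −0.47/0.53 ≈ −0.887. Need ΔY = +$424 million, so ΔT = ΔY/(−c·k) = −(+$424 million) × 0.53 / 0.47 ≈ −$478 million.
The government should cut lump-sum taxes by $478 million.

−$478 million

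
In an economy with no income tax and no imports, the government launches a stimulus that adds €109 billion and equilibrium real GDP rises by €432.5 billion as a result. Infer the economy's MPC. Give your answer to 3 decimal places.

0.748

Implied spending multiplier k = ΔY/ΔG = 432.5/109 ≈ 3.9679.
Since k = 1/(1 − MPC), MPC = 1 − 1/k = 1 − ΔG/ΔY = 1 − 109/432.5 ≈ 0.748.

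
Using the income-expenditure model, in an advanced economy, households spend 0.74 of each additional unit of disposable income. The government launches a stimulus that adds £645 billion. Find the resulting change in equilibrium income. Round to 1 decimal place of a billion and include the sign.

+£2,480.8 billion

Expenditure multiplier = 1/(1 − MPC) = 1/(1 − 0.74) = 1/0.26 ≈ 3.846.
ΔY = k × ΔG = (+£645 billion) / 0.26 ≈ +£2,480.8 billion.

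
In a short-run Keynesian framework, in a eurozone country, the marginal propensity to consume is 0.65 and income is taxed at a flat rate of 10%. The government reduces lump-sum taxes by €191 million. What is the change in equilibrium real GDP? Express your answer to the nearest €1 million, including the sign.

A lump-sum tax change of −€191 million shifts disposable income by +€191 million; first-round consumption changes by −c × ΔT = −0.65 × (−€191 million) = +€124.15 million.
Expenditure multiplier = 1/(1 − c(1−t)) = 1/(1 − 0.65×0.9) = 1/0.415 ≈ 2.41.
The tax multiplier is −c × k ≈ −1.566, so ΔY = k × (−c·ΔT) = (+€124.15 million) / 0.415 ≈ +€299 million.

+€299 million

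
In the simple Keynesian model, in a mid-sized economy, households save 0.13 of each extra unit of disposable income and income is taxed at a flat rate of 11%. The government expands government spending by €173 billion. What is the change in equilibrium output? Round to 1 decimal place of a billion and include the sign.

MPC = 1 − MPS = 1 − 0.13 = 0.87.
Expenditure multiplier = 1/(1 − c(1−t)) = 1/(1 − 0.87×0.89) = 1/0.2257 ≈ 4.431.
ΔY = k × ΔG = (+€173 billion) / 0.2257 ≈ +€766.5 billion.

+€766.5 billion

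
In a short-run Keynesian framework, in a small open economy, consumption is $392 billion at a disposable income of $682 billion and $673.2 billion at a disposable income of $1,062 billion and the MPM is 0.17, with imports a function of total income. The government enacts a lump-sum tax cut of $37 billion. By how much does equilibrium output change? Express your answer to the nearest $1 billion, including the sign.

+$64 billion

MPC = ΔC/ΔYd = (673.2 − 392)/(1,062 − 682) = 281.2/380 = 0.74.
A lump-sum tax change of −$37 billion shifts disposable income by +$37 billion; first-round consumption changes by −c × ΔT = −0.74 × (−$37 billion) = +$27.38 billion.
Expenditure multiplier = 1/(1 − c + m) = 1/(1 − 0.74 + 0.17) = 1/0.43 ≈ 2.326.
The tax multiplier is −c × k ≈ −1.721, so ΔY = k × (−c·ΔT) = (+$27.38 billion) / 0.43 ≈ +$64 billion.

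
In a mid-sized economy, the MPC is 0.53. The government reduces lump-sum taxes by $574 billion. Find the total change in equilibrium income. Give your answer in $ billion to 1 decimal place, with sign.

A lump-sum tax change of −$574 billion shifts disposable income by +$574 billion; first-round consumption changes by −c × ΔT = −0.53 × (−$574 billion) = +$304.22 billion.
Expenditure multiplier = 1/(1 − MPC) = 1/(1 − 0.53) = 1/0.47 ≈ 2.128.
The tax multiplier is −c × k ≈ −1.128, so ΔY = k × (−c·ΔT) = (+$304.22 billion) / 0.47 ≈ +$647.3 billion.

+$647.3 billion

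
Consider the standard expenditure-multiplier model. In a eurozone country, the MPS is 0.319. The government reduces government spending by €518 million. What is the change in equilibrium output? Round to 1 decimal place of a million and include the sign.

−€1,623.8 million

MPC = 1 − MPS = 1 − 0.319 = 0.681.
Government-spending multiplier = 1/(1 − MPC) = 1/(1 − 0.681) = 1/0.319 ≈ 3.135.
ΔY = k × ΔG = (−€518 million) / 0.319 ≈ −€1,623.8 million.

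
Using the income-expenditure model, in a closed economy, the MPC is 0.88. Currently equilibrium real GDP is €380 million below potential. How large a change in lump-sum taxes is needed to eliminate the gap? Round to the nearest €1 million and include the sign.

−€52 million

Spending multiplier = 1/(1 − MPC) = 1/(1 − 0.88) = 1/0.12 ≈ 8.333.
Tax multiplier = −c·k = −0.88/0.12 ≈ −7.333. Need ΔY = +€380 million, so ΔT = ΔY/(−c·k) = −(+€380 million) × 0.12 / 0.88 ≈ −€52 million.
The government should cut lump-sum taxes by €52 million.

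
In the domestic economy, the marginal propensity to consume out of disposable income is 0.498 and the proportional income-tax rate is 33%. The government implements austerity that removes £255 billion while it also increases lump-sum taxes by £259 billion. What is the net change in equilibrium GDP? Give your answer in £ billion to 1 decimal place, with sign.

−£576.3 billion

Expenditure multiplier = 1/(1 − c(1−t)) = 1/(1 − 0.498×0.67) = 1/0.66634 ≈ 1.501.
ΔG contributes k·ΔG = (−£255 billion) / 0.66634 ≈ −£382.7 billion.
ΔT of +£259 billion changes first-round spending by −c·ΔT = −£128.982 billion, contributing k·(−c·ΔT) = (−£128.982 billion) / 0.66634 ≈ −£193.6 billion.
Net ΔY = k(ΔG − c·ΔT) = (−£383.982 billion) / 0.66634 ≈ −£576.3 billion.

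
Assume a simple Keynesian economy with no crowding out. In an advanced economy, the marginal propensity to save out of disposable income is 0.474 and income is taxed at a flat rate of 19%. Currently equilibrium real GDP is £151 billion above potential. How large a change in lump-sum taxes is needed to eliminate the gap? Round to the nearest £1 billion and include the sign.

MPC = 1 − MPS = 1 − 0.474 = 0.526.
Spending multiplier = 1/(1 − c(1−t)) = 1/(1 − 0.526×0.81) = 1/0.57394 ≈ 1.742.
Tax multiplier = −c·k = −0.526/0.57394 ≈ −0.916. Need ΔY = −£151 billion, so ΔT = ΔY/(−c·k) = −(−£151 billion) × 0.57394 / 0.526 ≈ +£165 billion.
The government should raise lump-sum taxes by £165 billion.

+£165 billion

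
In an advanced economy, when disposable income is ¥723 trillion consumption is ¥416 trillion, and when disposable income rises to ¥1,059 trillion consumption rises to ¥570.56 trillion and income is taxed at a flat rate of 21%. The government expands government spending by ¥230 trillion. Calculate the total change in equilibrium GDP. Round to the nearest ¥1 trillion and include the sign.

MPC = ΔC/ΔYd = (570.56 − 416)/(1,059 − 723) = 154.56/336 = 0.46.
Government-spending multiplier = 1/(1 − c(1−t)) = 1/(1 − 0.46×0.79) = 1/0.6366 ≈ 1.571.
ΔY = k × ΔG = (+¥230 trillion) / 0.6366 ≈ +¥361 trillion.

+¥361 trillion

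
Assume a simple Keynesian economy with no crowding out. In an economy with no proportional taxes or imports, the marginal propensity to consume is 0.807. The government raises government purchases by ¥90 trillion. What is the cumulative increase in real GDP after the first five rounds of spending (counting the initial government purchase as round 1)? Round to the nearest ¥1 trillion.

¥307 trillion

Round 1 adds ΔG = ¥90 trillion; each later round is MPC = 0.807 times the previous.
After 5 rounds: 90 + 72.63 + 58.61241 + 47.30021487 + 38.17127340009 = ΔG·(1 − c^5)/(1 − c) = 90 × (1 − 0.342269084820807)/0.193 ≈ ¥307 trillion.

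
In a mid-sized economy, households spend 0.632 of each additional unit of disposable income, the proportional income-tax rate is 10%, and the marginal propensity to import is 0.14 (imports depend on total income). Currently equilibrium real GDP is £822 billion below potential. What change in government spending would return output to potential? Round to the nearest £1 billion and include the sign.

Spending multiplier = 1/(1 − c(1−t) + m) = 1/(1 − 0.632×0.9 + 0.14) = 1/0.5712 ≈ 1.751.
Need ΔY = +£822 billion, so ΔG = ΔY/k = (+£822 billion) × 0.5712 ≈ +£470 billion.
The government should increase government spending by £470 billion.

+£470 billion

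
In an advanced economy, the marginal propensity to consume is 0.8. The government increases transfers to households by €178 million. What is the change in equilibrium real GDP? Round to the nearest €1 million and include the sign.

The transfer change shifts disposable income by +€178 million, so first-round consumption changes by c·ΔTR = 0.8 × (+€178 million) = +€142.4 million.
Expenditure multiplier = 1/(1 − MPC) = 1/(1 − 0.8) = 1/0.2 = 5.
The transfer multiplier is c × k = 4, so ΔY = k × (c·ΔTR) = (+€142.4 million) / 0.2 = +€712 million.

+€712 million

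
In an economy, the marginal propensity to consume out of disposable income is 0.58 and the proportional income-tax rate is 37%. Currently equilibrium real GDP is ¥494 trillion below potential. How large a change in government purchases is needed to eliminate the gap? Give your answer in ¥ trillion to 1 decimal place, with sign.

Spending multiplier = 1/(1 − c(1−t)) = 1/(1 − 0.58×0.63) = 1/0.6346 ≈ 1.576.
Need ΔY = +¥494 trillion, so ΔG = ΔY/k = (+¥494 trillion) × 0.6346 ≈ +¥313.5 trillion.
The government should increase government purchases by ¥313.5 trillion.

+¥313.5 trillion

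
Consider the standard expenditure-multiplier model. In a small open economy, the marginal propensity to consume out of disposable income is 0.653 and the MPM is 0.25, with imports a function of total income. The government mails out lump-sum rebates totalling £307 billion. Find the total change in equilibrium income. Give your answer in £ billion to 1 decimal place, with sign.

+£335.8 billion

A lump-sum tax change of −£307 billion shifts disposable income by +£307 billion; first-round consumption changes by −c × ΔT = −0.653 × (−£307 billion) = +£200.471 billion.
Expenditure multiplier = 1/(1 − c + m) = 1/(1 − 0.653 + 0.25) = 1/0.597 ≈ 1.675.
The tax multiplier is −c × k ≈ −1.094, so ΔY = k × (−c·ΔT) = (+£200.471 billion) / 0.597 ≈ +£335.8 billion.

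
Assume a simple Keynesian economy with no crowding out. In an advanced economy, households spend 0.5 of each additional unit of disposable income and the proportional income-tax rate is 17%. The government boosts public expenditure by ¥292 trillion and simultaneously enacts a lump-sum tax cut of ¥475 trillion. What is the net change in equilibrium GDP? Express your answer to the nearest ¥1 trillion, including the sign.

+¥905 trillion

Expenditure multiplier = 1/(1 − c(1−t)) = 1/(1 − 0.5×0.83) = 1/0.585 ≈ 1.709.
ΔG contributes k·ΔG = (+¥292 trillion) / 0.585 ≈ +¥499.1 trillion.
ΔT of −¥475 trillion changes first-round spending by −c·ΔT = +¥237.5 trillion, contributing k·(−c·ΔT) = (+¥237.5 trillion) / 0.585 ≈ +¥406 trillion.
Net ΔY = k(ΔG − c·ΔT) = (+¥529.5 trillion) / 0.585 ≈ +¥905 trillion.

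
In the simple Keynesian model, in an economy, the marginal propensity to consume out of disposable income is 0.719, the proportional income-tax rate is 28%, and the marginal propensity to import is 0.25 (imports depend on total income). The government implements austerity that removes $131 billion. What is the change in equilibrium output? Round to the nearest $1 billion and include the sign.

Expenditure multiplier = 1/(1 − c(1−t) + m) = 1/(1 − 0.719×0.72 + 0.25) = 1/0.73232 ≈ 1.366.
ΔY = k × ΔG = (−$131 billion) / 0.73232 ≈ −$179 billion.

−$179 billion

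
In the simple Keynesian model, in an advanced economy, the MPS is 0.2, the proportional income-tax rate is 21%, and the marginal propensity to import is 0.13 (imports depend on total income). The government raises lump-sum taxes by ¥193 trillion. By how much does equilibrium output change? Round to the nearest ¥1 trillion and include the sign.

MPC = 1 − MPS = 1 − 0.2 = 0.8.
A lump-sum tax change of +¥193 trillion shifts disposable income by −¥193 trillion; first-round consumption changes by −c × ΔT = −0.8 × (+¥193 trillion) = −¥154.4 trillion.
Expenditure multiplier = 1/(1 − c(1−t) + m) = 1/(1 − 0.8×0.79 + 0.13) = 1/0.498 ≈ 2.008.
The tax multiplier is −c × k ≈ −1.606, so ΔY = k × (−c·ΔT) = (−¥154.4 trillion) / 0.498 ≈ −¥310 trillion.

−¥310 trillion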